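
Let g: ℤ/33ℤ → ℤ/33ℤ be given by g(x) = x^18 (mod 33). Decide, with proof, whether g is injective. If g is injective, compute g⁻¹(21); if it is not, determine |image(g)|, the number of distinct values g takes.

12

g(4): Repeated squaring mod 33: 4^1 ≡ 4, 4^2 ≡ 4² = 16, 4^4 ≡ 16² = 256 ≡ 25, 4^8 ≡ 25² = 625 ≡ 31, 4^16 ≡ 31² = 961 ≡ 4. Since 18 = 16 + 2, 4^18 ≡ 4·16: 4·16 = 64 ≡ 31. So 4^18 ≡ 31 (mod 33).
g(7): Repeated squaring mod 33: 7^1 ≡ 7, 7^2 ≡ 7² = 49 ≡ 16, 7^4 ≡ 16² = 256 ≡ 25, 7^8 ≡ 25² = 625 ≡ 31, 7^16 ≡ 31² = 961 ≡ 4. Since 18 = 16 + 2, 7^18 ≡ 4·16: 4·16 = 64 ≡ 31. So 7^18 ≡ 31 (mod 33).
So g(4) = g(7) = 31 while 4 ≠ 7, so g is not injective.
Since g is not injective, we determine |image(g)|. Computing x^18 mod 33 for each x (by repeated squaring, reducing mod 33 at every step), the values g(0), g(1), …, g(32) are: 0, 1, 25, 27, 31, 4, 15, 31, 16, 3, 1, 22, 12, 25, 16, 9, 4, 4, 9, 16, 25, 12, 22, 1, 3, 16, 31, 15, 4, 31, 27, 25, 1.
The distinct values are {0, 1, 3, 4, 9, 12, 15, 16, 22, 25, 27, 31}; there are 12 of them.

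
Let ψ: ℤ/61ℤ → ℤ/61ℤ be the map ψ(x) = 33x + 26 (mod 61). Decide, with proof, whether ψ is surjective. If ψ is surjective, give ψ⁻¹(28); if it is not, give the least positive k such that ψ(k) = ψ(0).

13

Since gcd(33, 61) = 1, 33 is invertible modulo 61. Euclid's algorithm: 61 = 1·33 + 28, 33 = 1·28 + 5, 28 = 5·5 + 3, 5 = 1·3 + 2, 3 = 1·2 + 1; back-substituting gives 1 = 37·33 − 20·61, so 33⁻¹ ≡ 37 (mod 61).
Then y ↦ 37(y − 26) is a two-sided inverse to ψ, so every y ∈ ℤ/61ℤ has a preimage.
Thus ψ is surjective.
Since ψ is surjective, we find ψ⁻¹(28): we need 33x ≡ 28 − 26 ≡ 2 (mod 61). Using 33⁻¹ = 37: x ≡ 37·2 = 74 = 1·61 + 13, so x = 13.
Check: ψ(13) = 33·13 + 26 = 455 = 7·61 + 28 ≡ 28 (mod 61).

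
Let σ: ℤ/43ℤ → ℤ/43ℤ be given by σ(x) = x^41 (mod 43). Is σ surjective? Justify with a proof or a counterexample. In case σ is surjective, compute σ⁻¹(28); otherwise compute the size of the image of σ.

20

Since 43 is prime, the nonzero elements of ℤ/43ℤ form a cyclic group of order 42.
As gcd(41, 42) = 1, raising to the 41st power is a bijection on this group: if a^41 ≡ b^41 then (ab^{−1})^41 = 1, and the only element of order dividing gcd(41, 42) = 1 is 1, so a = b.
With σ(0) = 0 this makes σ injective on all of ℤ/43ℤ, hence bijective (finite equal-size domain and codomain). In particular σ is surjective.
Since σ is surjective, we find the preimage of 28. The inverse of x ↦ x^41 on (ℤ/43ℤ)^× is x ↦ x^41, because 41·41 = 1681 = 40·42 + 1 ≡ 1 (mod 42) and x^{42} = 1 for x ≠ 0 (Fermat). So σ⁻¹(28) = 28^41 mod 43.
Repeated squaring mod 43: 28^1 ≡ 28, 28^2 ≡ 28² = 784 ≡ 10, 28^4 ≡ 10² = 100 ≡ 14, 28^8 ≡ 14² = 196 ≡ 24, 28^16 ≡ 24² = 576 ≡ 17, 28^32 ≡ 17² = 289 ≡ 31. Since 41 = 32 + 8 + 1, 28^41 ≡ 31·24·28: 31·24 = 744 ≡ 13, then 13·28 = 364 ≡ 20. So 28^41 ≡ 20 (mod 43).
Hence σ⁻¹(28) = 20.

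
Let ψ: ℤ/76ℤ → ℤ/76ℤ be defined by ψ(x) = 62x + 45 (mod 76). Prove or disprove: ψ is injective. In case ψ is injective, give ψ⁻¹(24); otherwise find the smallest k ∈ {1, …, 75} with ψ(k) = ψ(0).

38

Recall: ψ is injective when ψ(x_1) = ψ(x_2) forces x_1 = x_2.
We have gcd(62, 76) = 2 > 1. Taking x_1 = 0 and x_2 = 38: ψ(0) = 45 and ψ(38) = 62·38 + 45 = 2401 ≡ 45 (mod 76).
So ψ(0) = ψ(38) while 0 ≠ 38, hence ψ is not injective.
Since ψ is not injective, we find the least positive k with ψ(k) = ψ(0): this means 62k ≡ 0 (mod 76), i.e. 76 ∣ 62k. Since gcd(62, 76) = 2, dividing through by 2 this holds exactly when 38 ∣ 31k, and as gcd(31, 38) = 1, exactly when 38 ∣ k.
The smallest positive such k is 38.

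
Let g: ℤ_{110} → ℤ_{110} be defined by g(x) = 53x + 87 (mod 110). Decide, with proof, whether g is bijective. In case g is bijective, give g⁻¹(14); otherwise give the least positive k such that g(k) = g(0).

9

If g(a) = g(b), then 53a ≡ 53b (mod 110). Because gcd(53, 110) = 1, we may cancel 53 to get a ≡ b (mod 110).
We now compute 53⁻¹ mod 110 explicitly. Euclid's algorithm: 110 = 2·53 + 4, 53 = 13·4 + 1; back-substituting gives 1 = 27·53 − 13·110, so 53⁻¹ ≡ 27 (mod 110).
For any y ∈ ℤ_{110}, x = 27(y − 87) mod 110 satisfies g(x) = 53·27(y − 87) + 87 ≡ y (since 53·27 ≡ 1 mod 110). So every y has a preimage.
So g is bijective.
Since g is bijective, we find g⁻¹(14): we need 53x ≡ 14 − 87 ≡ 37 (mod 110). Using 53⁻¹ = 27: x ≡ 27·37 = 999 = 9·110 + 9, so x = 9.
Check: g(9) = 53·9 + 87 = 564 = 5·110 + 14 ≡ 14 (mod 110).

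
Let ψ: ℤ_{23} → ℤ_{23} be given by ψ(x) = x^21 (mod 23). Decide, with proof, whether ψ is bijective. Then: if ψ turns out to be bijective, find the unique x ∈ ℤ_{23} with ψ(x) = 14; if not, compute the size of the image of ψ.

Since 23 is prime, the nonzero elements of ℤ_{23} form a cyclic group of order 22.
As gcd(21, 22) = 1, raising to the 21st power is a bijection on this group: if s^21 ≡ t^21 then (st^{−1})^21 = 1, and the only element of order dividing gcd(21, 22) = 1 is 1, so s = t.
With ψ(0) = 0 this makes ψ injective on all of ℤ_{23}, hence bijective (finite equal-size domain and codomain). In particular ψ is bijective.
Since ψ is bijective, we find the preimage of 14. The inverse of x ↦ x^21 on (ℤ_{23})^× is x ↦ x^21, because 21·21 = 441 = 20·22 + 1 ≡ 1 (mod 22) and x^{22} = 1 for x ≠ 0 (Fermat). So ψ⁻¹(14) = 14^21 mod 23.
Repeated squaring mod 23: 14^1 ≡ 14, 14^2 ≡ 14² = 196 ≡ 12, 14^4 ≡ 12² = 144 ≡ 6, 14^8 ≡ 6² = 36 ≡ 13, 14^16 ≡ 13² = 169 ≡ 8. Since 21 = 16 + 4 + 1, 14^21 ≡ 8·6·14: 8·6 = 48 ≡ 2, then 2·14 = 28 ≡ 5. So 14^21 ≡ 5 (mod 23).
Hence ψ⁻¹(14) = 5.

5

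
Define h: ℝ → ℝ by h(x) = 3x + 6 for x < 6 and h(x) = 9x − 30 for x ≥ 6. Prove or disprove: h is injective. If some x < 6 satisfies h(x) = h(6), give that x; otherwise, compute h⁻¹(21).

Both pieces are strictly increasing (slopes 3 and 9), so each is injective on its own interval.
The left piece maps (−∞, 6) onto (−∞, 24); the right piece maps [6, ∞) onto [24, ∞).
These images are disjoint, so no value is attained by both pieces. Therefore h is injective.
Because the two images are disjoint, no x < 6 has h(x) = h(6), so we compute h⁻¹(21): 21 lies in (−∞, 24), so solve 3x + 6 = 21: x = (21 − 6)/3 = 5.

5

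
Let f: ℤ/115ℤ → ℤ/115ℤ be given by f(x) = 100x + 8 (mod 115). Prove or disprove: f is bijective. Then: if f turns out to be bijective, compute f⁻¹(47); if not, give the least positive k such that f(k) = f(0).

23

Recall: f is injective if f(a) = f(b) implies a = b.
We have gcd(100, 115) = 5 > 1. Taking a = 0 and b = 23: f(0) = 8 and f(23) = 100·23 + 8 = 2308 ≡ 8 (mod 115).
So f(0) = f(23) while 0 ≠ 23, therefore f is not injective, hence not bijective.
Since f is not bijective, we find the least positive k with f(k) = f(0): this means 100k ≡ 0 (mod 115), i.e. 115 ∣ 100k. Since gcd(100, 115) = 5, dividing through by 5 this holds exactly when 23 ∣ 20k, and as gcd(20, 23) = 1, exactly when 23 ∣ k.
The smallest positive such k is 23.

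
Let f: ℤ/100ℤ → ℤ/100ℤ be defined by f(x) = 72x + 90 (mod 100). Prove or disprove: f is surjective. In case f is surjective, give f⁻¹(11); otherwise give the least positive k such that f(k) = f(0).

Recall: f is surjective if every y in the codomain equals f(x) for some x in the domain.
Since gcd(72, 100) = 4, we have 72x ≡ 0 (mod 4) for all x, so f(x) ≡ 2 (mod 4).
But 0 ≢ 2 (mod 4), so 0 ∈ ℤ/100ℤ has no preimage. Thus f is not surjective.
Since f is not surjective, we find the least positive k with f(k) = f(0): this means 72k ≡ 0 (mod 100), i.e. 100 ∣ 72k. Since gcd(72, 100) = 4, dividing through by 4 this holds exactly when 25 ∣ 18k, and as gcd(18, 25) = 1, exactly when 25 ∣ k.
The smallest positive such k is 25.

25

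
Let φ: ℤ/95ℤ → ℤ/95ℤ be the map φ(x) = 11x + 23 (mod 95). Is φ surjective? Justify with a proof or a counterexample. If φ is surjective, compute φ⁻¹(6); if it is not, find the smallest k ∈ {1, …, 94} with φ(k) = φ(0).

Since gcd(11, 95) = 1, 11 is invertible modulo 95. Euclid's algorithm: 95 = 8·11 + 7, 11 = 1·7 + 4, 7 = 1·4 + 3, 4 = 1·3 + 1; back-substituting gives 1 = 26·11 − 3·95, so 11⁻¹ ≡ 26 (mod 95).
For any y ∈ ℤ/95ℤ, x = 26(y − 23) mod 95 satisfies φ(x) = 11·26(y − 23) + 23 ≡ y (since 11·26 ≡ 1 mod 95). So every y has a preimage.
Hence φ is surjective.
Since φ is surjective, we find φ⁻¹(6): we need 11x ≡ 6 − 23 ≡ 78 (mod 95). Using 11⁻¹ = 26: x ≡ 26·78 = 2028 = 21·95 + 33, so x = 33.
Check: φ(33) = 11·33 + 23 = 386 = 4·95 + 6 ≡ 6 (mod 95).

33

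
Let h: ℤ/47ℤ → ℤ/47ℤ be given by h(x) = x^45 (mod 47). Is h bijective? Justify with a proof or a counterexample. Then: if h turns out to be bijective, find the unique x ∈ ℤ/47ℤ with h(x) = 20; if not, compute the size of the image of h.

Since 47 is prime, the nonzero elements of ℤ/47ℤ form a cyclic group of order 46.
As gcd(45, 46) = 1, raising to the 45th power is a bijection on this group: if s^45 ≡ t^45 then (st^{−1})^45 = 1, and the only element of order dividing gcd(45, 46) = 1 is 1, so s = t.
With h(0) = 0 this makes h injective on all of ℤ/47ℤ, hence bijective (finite equal-size domain and codomain). In particular h is bijective.
Since h is bijective, we find the preimage of 20. The inverse of x ↦ x^45 on (ℤ/47ℤ)^× is x ↦ x^45, because 45·45 = 2025 = 44·46 + 1 ≡ 1 (mod 46) and x^{46} = 1 for x ≠ 0 (Fermat). So h⁻¹(20) = 20^45 mod 47.
Repeated squaring mod 47: 20^1 ≡ 20, 20^2 ≡ 20² = 400 ≡ 24, 20^4 ≡ 24² = 576 ≡ 12, 20^8 ≡ 12² = 144 ≡ 3, 20^16 ≡ 3² = 9, 20^32 ≡ 9² = 81 ≡ 34. Since 45 = 32 + 8 + 4 + 1, 20^45 ≡ 34·3·12·20: 34·3 = 102 ≡ 8, then 8·12 = 96 ≡ 2, then 2·20 = 40. So 20^45 ≡ 40 (mod 47).
Hence h⁻¹(20) = 40.

40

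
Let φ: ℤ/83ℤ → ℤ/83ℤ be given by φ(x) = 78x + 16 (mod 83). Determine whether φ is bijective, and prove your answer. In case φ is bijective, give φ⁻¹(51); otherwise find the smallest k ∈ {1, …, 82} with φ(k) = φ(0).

Suppose φ(x_1) = φ(x_2) in ℤ/83ℤ. Then 78x_1 + 16 ≡ 78x_2 + 16 (mod 83), hence 78(x_1 − x_2) ≡ 0 (mod 83).
Since gcd(78, 83) = 1, 78 is invertible modulo 83, thus x_1 − x_2 ≡ 0 (mod 83), i.e. x_1 = x_2.
We now compute 78⁻¹ mod 83 explicitly. Euclid's algorithm: 83 = 1·78 + 5, 78 = 15·5 + 3, 5 = 1·3 + 2, 3 = 1·2 + 1; back-substituting gives 1 = 33·78 − 31·83, so 78⁻¹ ≡ 33 (mod 83).
For any y ∈ ℤ/83ℤ, x = 33(y − 16) mod 83 satisfies φ(x) = 78·33(y − 16) + 16 ≡ y (since 78·33 ≡ 1 mod 83). So every y has a preimage.
Thus φ is bijective.
Since φ is bijective, we compute φ⁻¹(51): solve 78x + 16 ≡ 51 (mod 83), i.e. 78x ≡ 35 (mod 83).
Multiplying by 78⁻¹ = 33 gives x ≡ 33·35 = 1155 = 13·83 + 76 ≡ 76 (mod 83).
Check: φ(76) = 78·76 + 16 = 5944 = 71·83 + 51 ≡ 51 (mod 83).

76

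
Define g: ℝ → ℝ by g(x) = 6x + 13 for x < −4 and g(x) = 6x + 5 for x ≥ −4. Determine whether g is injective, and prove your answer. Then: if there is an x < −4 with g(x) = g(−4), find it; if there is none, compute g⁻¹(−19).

Both pieces are strictly increasing (slopes 6 and 6), so each is injective on its own interval.
The left piece maps (−∞, −4) onto (−∞, −11); the right piece maps [−4, ∞) onto [−19, ∞).
These images overlap. In particular g(−4) = −19 (right piece), and solving 6x + 13 = −19 on the left piece gives x = −16/3 < −4.
So g(−16/3) = g(−4) with −16/3 ≠ −4, and g is not injective. This x = −16/3 is the requested value below −4.

-16/3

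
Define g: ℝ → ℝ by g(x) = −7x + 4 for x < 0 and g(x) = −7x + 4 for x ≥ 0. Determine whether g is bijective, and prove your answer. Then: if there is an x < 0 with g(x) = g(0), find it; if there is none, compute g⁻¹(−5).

9/7

Both pieces are strictly decreasing (slopes −7 and −7), so each is injective on its own interval.
The left piece maps (−∞, 0) onto (4, ∞); the right piece maps [0, ∞) onto (−∞, 4].
Since 4 = 4, the images partition ℝ: g is injective and surjective, hence bijective.
Because the two images are disjoint, no x < 0 has g(x) = g(0), so we compute g⁻¹(−5): −5 lies in (−∞, 4], so solve −7x + 4 = −5: x = (−5 − 4)/(−7) = 9/7.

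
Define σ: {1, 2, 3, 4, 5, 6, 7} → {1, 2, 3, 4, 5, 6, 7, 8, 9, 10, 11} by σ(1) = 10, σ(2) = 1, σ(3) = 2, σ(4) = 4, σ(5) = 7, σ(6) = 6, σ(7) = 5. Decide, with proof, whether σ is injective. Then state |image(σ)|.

The values σ(1), …, σ(7) are 10, 1, 2, 4, 7, 6, 5 — all distinct.
So σ(s) = σ(t) only when s = t, and σ is injective.
The image of σ is {1, 2, 4, 5, 6, 7, 10}, which has 7 elements.

7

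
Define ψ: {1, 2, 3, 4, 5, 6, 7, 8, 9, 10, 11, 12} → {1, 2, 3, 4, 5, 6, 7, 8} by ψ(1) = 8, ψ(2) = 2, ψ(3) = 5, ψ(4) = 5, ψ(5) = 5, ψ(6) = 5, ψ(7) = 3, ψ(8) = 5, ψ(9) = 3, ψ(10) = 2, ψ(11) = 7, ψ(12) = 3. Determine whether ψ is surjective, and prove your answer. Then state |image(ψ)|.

5

No element maps to 1, so ψ is not surjective.
The image of ψ is {2, 3, 5, 7, 8}, which has 5 elements.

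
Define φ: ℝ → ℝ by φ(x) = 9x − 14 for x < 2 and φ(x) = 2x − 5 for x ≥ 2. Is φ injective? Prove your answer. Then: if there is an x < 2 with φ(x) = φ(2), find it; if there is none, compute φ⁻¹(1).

Both pieces are strictly increasing (slopes 9 and 2), so each is injective on its own interval.
The left piece maps (−∞, 2) onto (−∞, 4); the right piece maps [2, ∞) onto [−1, ∞).
These images overlap. In particular φ(2) = −1 (right piece), and solving 9x − 14 = −1 on the left piece gives x = 13/9 < 2.
So φ(13/9) = φ(2) with 13/9 ≠ 2, and φ is not injective. This x = 13/9 is the requested value below 2.

13/9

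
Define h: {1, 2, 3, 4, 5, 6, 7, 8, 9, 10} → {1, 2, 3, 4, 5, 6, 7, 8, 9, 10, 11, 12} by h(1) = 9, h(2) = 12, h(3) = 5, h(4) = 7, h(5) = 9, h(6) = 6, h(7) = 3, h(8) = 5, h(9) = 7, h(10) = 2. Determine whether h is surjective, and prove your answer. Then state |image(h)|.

7

No element maps to 1, so h is not surjective.
The image of h is {2, 3, 5, 6, 7, 9, 12}, which has 7 elements.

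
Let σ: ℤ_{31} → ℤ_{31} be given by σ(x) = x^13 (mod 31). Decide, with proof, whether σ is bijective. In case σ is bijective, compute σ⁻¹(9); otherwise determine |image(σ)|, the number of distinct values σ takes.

Since 31 is prime, the nonzero elements of ℤ_{31} form a cyclic group of order 30.
As gcd(13, 30) = 1, raising to the 13th power is a bijection on this group: if s^13 ≡ t^13 then (st^{−1})^13 = 1, and the only element of order dividing gcd(13, 30) = 1 is 1, so s = t.
With σ(0) = 0 this makes σ injective on all of ℤ_{31}, hence bijective (finite equal-size domain and codomain). In particular σ is bijective.
Since σ is bijective, we find the preimage of 9. The inverse of x ↦ x^13 on (ℤ_{31})^× is x ↦ x^7, because 13·7 = 91 = 3·30 + 1 ≡ 1 (mod 30) and x^{30} = 1 for x ≠ 0 (Fermat). So σ⁻¹(9) = 9^7 mod 31.
Repeated squaring mod 31: 9^1 ≡ 9, 9^2 ≡ 9² = 81 ≡ 19, 9^4 ≡ 19² = 361 ≡ 20. Since 7 = 4 + 2 + 1, 9^7 ≡ 20·19·9: 20·19 = 380 ≡ 8, then 8·9 = 72 ≡ 10. So 9^7 ≡ 10 (mod 31).
Hence σ⁻¹(9) = 10.

10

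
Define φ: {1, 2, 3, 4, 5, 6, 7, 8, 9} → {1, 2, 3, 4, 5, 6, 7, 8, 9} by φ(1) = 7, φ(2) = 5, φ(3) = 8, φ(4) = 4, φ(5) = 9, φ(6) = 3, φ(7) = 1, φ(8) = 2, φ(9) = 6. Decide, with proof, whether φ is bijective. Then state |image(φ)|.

The values 7, 5, 8, 4, 9, 3, 1, 2, 6 are a permutation of {1, 2, 3, 4, 5, 6, 7, 8, 9}: each element appears exactly once.
So φ is injective and surjective, hence bijective.
The image of φ is {1, 2, 3, 4, 5, 6, 7, 8, 9}, which has 9 elements.

9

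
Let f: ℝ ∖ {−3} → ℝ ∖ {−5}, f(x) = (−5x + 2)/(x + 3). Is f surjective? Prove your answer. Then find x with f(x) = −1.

5/4

For any y ≠ −5, solving y(x + 3) = −5x + 2 for x gives a well-defined x ≠ −3. So f is surjective.
Solving f(x) = −1: cross-multiplying gives −5x + 2 = −1(x + 3), which rearranges to −4x = −5, so x = 5/4.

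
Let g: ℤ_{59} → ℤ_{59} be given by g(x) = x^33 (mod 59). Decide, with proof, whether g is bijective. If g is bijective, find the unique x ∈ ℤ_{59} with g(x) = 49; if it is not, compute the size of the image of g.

19

Since 59 is prime, the nonzero elements of ℤ_{59} form a cyclic group of order 58.
As gcd(33, 58) = 1, raising to the 33rd power is a bijection on this group: if u^33 ≡ v^33 then (uv^{−1})^33 = 1, and the only element of order dividing gcd(33, 58) = 1 is 1, so u = v.
With g(0) = 0 this makes g injective on all of ℤ_{59}, hence bijective (finite equal-size domain and codomain). In particular g is bijective.
Since g is bijective, we find the preimage of 49. The inverse of x ↦ x^33 on (ℤ_{59})^× is x ↦ x^51, because 33·51 = 1683 = 29·58 + 1 ≡ 1 (mod 58) and x^{58} = 1 for x ≠ 0 (Fermat). So g⁻¹(49) = 49^51 mod 59.
Repeated squaring mod 59: 49^1 ≡ 49, 49^2 ≡ 49² = 2401 ≡ 41, 49^4 ≡ 41² = 1681 ≡ 29, 49^8 ≡ 29² = 841 ≡ 15, 49^16 ≡ 15² = 225 ≡ 48, 49^32 ≡ 48² = 2304 ≡ 3. Since 51 = 32 + 16 + 2 + 1, 49^51 ≡ 3·48·41·49: 3·48 = 144 ≡ 26, then 26·41 = 1066 ≡ 4, then 4·49 = 196 ≡ 19. So 49^51 ≡ 19 (mod 59).
Hence g⁻¹(49) = 19.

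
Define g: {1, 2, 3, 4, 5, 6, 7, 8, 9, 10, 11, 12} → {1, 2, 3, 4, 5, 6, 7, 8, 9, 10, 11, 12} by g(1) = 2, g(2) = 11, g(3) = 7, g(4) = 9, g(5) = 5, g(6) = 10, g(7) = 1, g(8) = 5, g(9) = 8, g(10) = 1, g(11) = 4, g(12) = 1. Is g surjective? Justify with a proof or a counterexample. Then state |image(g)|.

9

No element maps to 3, so g is not surjective.
The image of g is {1, 2, 4, 5, 7, 8, 9, 10, 11}, which has 9 elements.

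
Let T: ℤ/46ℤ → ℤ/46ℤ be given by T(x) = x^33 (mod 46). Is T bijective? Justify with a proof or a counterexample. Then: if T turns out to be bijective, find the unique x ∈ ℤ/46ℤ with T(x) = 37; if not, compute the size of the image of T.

T(1) = 1^33 = 1.
T(3): Repeated squaring mod 46: 3^1 ≡ 3, 3^2 ≡ 3² = 9, 3^4 ≡ 9² = 81 ≡ 35, 3^8 ≡ 35² = 1225 ≡ 29, 3^16 ≡ 29² = 841 ≡ 13, 3^32 ≡ 13² = 169 ≡ 31. Since 33 = 32 + 1, 3^33 ≡ 31·3: 31·3 = 93 ≡ 1. So 3^33 ≡ 1 (mod 46).
So T(1) = T(3) = 1 while 1 ≠ 3, hence T is not injective, hence not bijective.
Since T is not bijective, we determine |image(T)|. Computing x^33 mod 46 for each x (by repeated squaring, reducing mod 46 at every step), the values T(0), T(1), …, T(45) are: 0, 1, 24, 1, 24, 45, 24, 45, 24, 1, 22, 45, 24, 1, 22, 45, 24, 45, 24, 45, 22, 45, 22, 23, 24, 1, 24, 1, 22, 1, 22, 1, 24, 45, 22, 1, 24, 45, 22, 1, 22, 1, 22, 45, 22, 45.
The distinct values are {0, 1, 22, 23, 24, 45}; there are 6 of them.

6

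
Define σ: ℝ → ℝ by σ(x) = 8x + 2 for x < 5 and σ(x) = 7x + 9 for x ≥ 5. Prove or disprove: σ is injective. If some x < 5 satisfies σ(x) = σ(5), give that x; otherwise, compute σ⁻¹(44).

Both pieces are strictly increasing (slopes 8 and 7), so each is injective on its own interval.
The left piece maps (−∞, 5) onto (−∞, 42); the right piece maps [5, ∞) onto [44, ∞).
These images are disjoint, so no value is attained by both pieces. Therefore σ is injective.
Because the two images are disjoint, no x < 5 has σ(x) = σ(5), so we compute σ⁻¹(44): 44 lies in [44, ∞), so solve 7x + 9 = 44: x = (44 − 9)/7 = 5.

5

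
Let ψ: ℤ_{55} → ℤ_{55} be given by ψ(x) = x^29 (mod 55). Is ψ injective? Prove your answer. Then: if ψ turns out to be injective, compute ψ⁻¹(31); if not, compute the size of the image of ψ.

16

Computing x^29 mod 55 for each x (by repeated squaring, reducing mod 55 at every step), the values ψ(0), ψ(1), …, ψ(54) are: 0, 1, 17, 48, 14, 20, 46, 52, 18, 49, 10, 11, 12, 28, 4, 25, 31, 2, 8, 29, 5, 21, 22, 23, 39, 15, 36, 42, 13, 19, 40, 16, 32, 33, 34, 50, 26, 47, 53, 24, 30, 51, 27, 43, 44, 45, 6, 37, 3, 9, 35, 41, 7, 38, 54.
Every element of ℤ_{55} appears exactly once in this list, so ψ is a bijection, and in particular injective.
Since ψ is injective, we read off the preimage of 31 from the same table: ψ(16) = 31, so ψ⁻¹(31) = 16.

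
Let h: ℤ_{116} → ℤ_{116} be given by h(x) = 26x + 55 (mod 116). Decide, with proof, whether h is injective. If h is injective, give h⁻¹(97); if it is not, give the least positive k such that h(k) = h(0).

58

Recall: h is injective when h(s) = h(t) forces s = t.
We have gcd(26, 116) = 2 > 1. Taking s = 0 and t = 58: h(0) = 55 and h(58) = 26·58 + 55 = 1563 ≡ 55 (mod 116).
So h(0) = h(58) while 0 ≠ 58, therefore h is not injective.
Since h is not injective, we find the least positive k with h(k) = h(0): this means 26k ≡ 0 (mod 116), i.e. 116 ∣ 26k. Since gcd(26, 116) = 2, dividing through by 2 this holds exactly when 58 ∣ 13k, and as gcd(13, 58) = 1, exactly when 58 ∣ k.
The smallest positive such k is 58.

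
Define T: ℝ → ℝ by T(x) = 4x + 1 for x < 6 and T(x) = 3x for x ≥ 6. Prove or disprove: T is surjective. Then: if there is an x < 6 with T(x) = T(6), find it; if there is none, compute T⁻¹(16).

17/4

Both pieces are strictly increasing (slopes 4 and 3), so each is injective on its own interval.
The left piece maps (−∞, 6) onto (−∞, 25); the right piece maps [6, ∞) onto [18, ∞).
The union (−∞, 25) ∪ [18, ∞) covers ℝ, so T is surjective.
For the follow-up: the images overlap, so an x < 6 with T(x) = T(6) exists. T(6) = 18; solving 4x + 1 = 18 for x < 6 gives x = (18 − 1)/4 = 17/4.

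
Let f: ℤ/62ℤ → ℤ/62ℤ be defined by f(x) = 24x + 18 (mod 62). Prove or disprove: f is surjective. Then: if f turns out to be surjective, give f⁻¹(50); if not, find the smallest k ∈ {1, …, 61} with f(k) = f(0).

Recall: surjectivity means every element of the codomain has a preimage under f.
Since gcd(24, 62) = 2, we have 24x ≡ 0 (mod 2) for all x, so f(x) ≡ 0 (mod 2).
But 1 ≢ 0 (mod 2), so 1 ∈ ℤ/62ℤ has no preimage. Therefore f is not surjective.
Since f is not surjective, we find the least positive k with f(k) = f(0): this means 24k ≡ 0 (mod 62), i.e. 62 ∣ 24k. Since gcd(24, 62) = 2, dividing through by 2 this holds exactly when 31 ∣ 12k, and as gcd(12, 31) = 1, exactly when 31 ∣ k.
The smallest positive such k is 31.

31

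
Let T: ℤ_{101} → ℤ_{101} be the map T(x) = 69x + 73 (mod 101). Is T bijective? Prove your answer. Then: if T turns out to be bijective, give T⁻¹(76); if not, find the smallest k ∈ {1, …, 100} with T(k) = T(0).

Recall: T is injective when T(s) = T(t) forces s = t.
Suppose T(s) = T(t) in ℤ_{101}. Then 69s + 73 ≡ 69t + 73 (mod 101), therefore 69(s − t) ≡ 0 (mod 101).
Since gcd(69, 101) = 1, 69 is invertible modulo 101, hence s − t ≡ 0 (mod 101), i.e. s = t.
We now compute 69⁻¹ mod 101 explicitly. Euclid's algorithm: 101 = 1·69 + 32, 69 = 2·32 + 5, 32 = 6·5 + 2, 5 = 2·2 + 1; back-substituting gives 1 = 41·69 − 28·101, so 69⁻¹ ≡ 41 (mod 101).
Then y ↦ 41(y − 73) is a two-sided inverse to T, so every y ∈ ℤ_{101} has a preimage.
Hence T is bijective.
Since T is bijective, we find T⁻¹(76): we need 69x ≡ 76 − 73 ≡ 3 (mod 101). Using 69⁻¹ = 41: x ≡ 41·3 = 123 = 1·101 + 22, so x = 22.
Check: T(22) = 69·22 + 73 = 1591 = 15·101 + 76 ≡ 76 (mod 101).

22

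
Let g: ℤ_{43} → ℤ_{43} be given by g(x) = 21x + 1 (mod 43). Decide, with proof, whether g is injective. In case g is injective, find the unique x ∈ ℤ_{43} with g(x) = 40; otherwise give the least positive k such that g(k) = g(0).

If g(s) = g(t), then 21s ≡ 21t (mod 43). Because gcd(21, 43) = 1, we may cancel 21 to get s ≡ t (mod 43).
Hence g is injective.
We now compute 21⁻¹ mod 43 explicitly. Euclid's algorithm: 43 = 2·21 + 1; back-substituting gives 1 = 41·21 − 20·43, so 21⁻¹ ≡ 41 (mod 43).
Since g is injective, we find g⁻¹(40): we need 21x ≡ 40 − 1 ≡ 39 (mod 43). Using 21⁻¹ = 41: x ≡ 41·39 = 1599 = 37·43 + 8, so x = 8.
Check: g(8) = 21·8 + 1 = 169 = 3·43 + 40 ≡ 40 (mod 43).

8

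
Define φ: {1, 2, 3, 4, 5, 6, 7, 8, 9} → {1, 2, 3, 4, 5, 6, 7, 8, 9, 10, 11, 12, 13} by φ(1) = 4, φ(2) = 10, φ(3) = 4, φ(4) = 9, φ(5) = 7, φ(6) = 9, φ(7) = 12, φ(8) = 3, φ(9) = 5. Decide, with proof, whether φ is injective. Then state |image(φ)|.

φ(1) = 4 = φ(3) with 1 ≠ 3, so φ is not injective.
The image of φ is {3, 4, 5, 7, 9, 10, 12}, which has 7 elements.

7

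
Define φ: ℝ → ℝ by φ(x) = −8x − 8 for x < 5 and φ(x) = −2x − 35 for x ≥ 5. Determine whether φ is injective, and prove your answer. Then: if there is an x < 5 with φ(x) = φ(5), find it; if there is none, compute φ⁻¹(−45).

Both pieces are strictly decreasing (slopes −8 and −2), so each is injective on its own interval.
The left piece maps (−∞, 5) onto (−48, ∞); the right piece maps [5, ∞) onto (−∞, −45].
These images overlap. In particular φ(5) = −45 (right piece), and solving −8x − 8 = −45 on the left piece gives x = 37/8 < 5.
So φ(37/8) = φ(5) with 37/8 ≠ 5, and φ is not injective. This x = 37/8 is the requested value below 5.

37/8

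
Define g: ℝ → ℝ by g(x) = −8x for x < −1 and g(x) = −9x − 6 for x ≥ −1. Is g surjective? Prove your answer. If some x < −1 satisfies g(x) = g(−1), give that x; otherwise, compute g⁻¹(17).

-17/8

Both pieces are strictly decreasing (slopes −8 and −9), so each is injective on its own interval.
The left piece maps (−∞, −1) onto (8, ∞); the right piece maps [−1, ∞) onto (−∞, 3].
The union (8, ∞) ∪ (−∞, 3] omits the interval between 8 and 3; in particular 8 has no preimage. So g is not surjective.
Because the two images are disjoint, no x < −1 has g(x) = g(−1), so we compute g⁻¹(17): 17 lies in (8, ∞), so solve −8x = 17: x = (17 − 0)/(−8) = −17/8.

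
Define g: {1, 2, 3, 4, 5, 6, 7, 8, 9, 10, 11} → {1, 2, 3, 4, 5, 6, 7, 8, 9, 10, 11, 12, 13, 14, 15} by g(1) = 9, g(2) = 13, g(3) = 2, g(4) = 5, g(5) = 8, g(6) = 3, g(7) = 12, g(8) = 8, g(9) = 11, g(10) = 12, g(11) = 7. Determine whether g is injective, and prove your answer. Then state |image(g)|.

g(5) = 8 = g(8) with 5 ≠ 8, so g is not injective.
The image of g is {2, 3, 5, 7, 8, 9, 11, 12, 13}, which has 9 elements.

9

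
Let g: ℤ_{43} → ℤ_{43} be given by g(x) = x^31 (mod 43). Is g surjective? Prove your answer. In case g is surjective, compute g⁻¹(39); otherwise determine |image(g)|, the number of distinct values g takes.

8

Since 43 is prime, the nonzero elements of ℤ_{43} form a cyclic group of order 42.
As gcd(31, 42) = 1, raising to the 31st power is a bijection on this group: if a^31 ≡ b^31 then (ab^{−1})^31 = 1, and the only element of order dividing gcd(31, 42) = 1 is 1, so a = b.
With g(0) = 0 this makes g injective on all of ℤ_{43}, hence bijective (finite equal-size domain and codomain). In particular g is surjective.
Since g is surjective, we find the preimage of 39. The inverse of x ↦ x^31 on (ℤ_{43})^× is x ↦ x^19, because 31·19 = 589 = 14·42 + 1 ≡ 1 (mod 42) and x^{42} = 1 for x ≠ 0 (Fermat). So g⁻¹(39) = 39^19 mod 43.
Repeated squaring mod 43: 39^1 ≡ 39, 39^2 ≡ 39² = 1521 ≡ 16, 39^4 ≡ 16² = 256 ≡ 41, 39^8 ≡ 41² = 1681 ≡ 4, 39^16 ≡ 4² = 16. Since 19 = 16 + 2 + 1, 39^19 ≡ 16·16·39: 16·16 = 256 ≡ 41, then 41·39 = 1599 ≡ 8. So 39^19 ≡ 8 (mod 43).
Hence g⁻¹(39) = 8.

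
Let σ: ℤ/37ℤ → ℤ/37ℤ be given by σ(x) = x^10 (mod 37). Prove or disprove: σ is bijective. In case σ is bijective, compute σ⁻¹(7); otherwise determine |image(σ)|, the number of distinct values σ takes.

σ(18): Repeated squaring mod 37: 18^1 ≡ 18, 18^2 ≡ 18² = 324 ≡ 28, 18^4 ≡ 28² = 784 ≡ 7, 18^8 ≡ 7² = 49 ≡ 12. Since 10 = 8 + 2, 18^10 ≡ 12·28: 12·28 = 336 ≡ 3. So 18^10 ≡ 3 (mod 37).
σ(19): Repeated squaring mod 37: 19^1 ≡ 19, 19^2 ≡ 19² = 361 ≡ 28, 19^4 ≡ 28² = 784 ≡ 7, 19^8 ≡ 7² = 49 ≡ 12. Since 10 = 8 + 2, 19^10 ≡ 12·28: 12·28 = 336 ≡ 3. So 19^10 ≡ 3 (mod 37).
So σ(18) = σ(19) = 3 while 18 ≠ 19, hence σ is not injective, hence not bijective.
Since σ is not bijective, we determine |image(σ)|. Computing x^10 mod 37 for each x (by repeated squaring, reducing mod 37 at every step), the values σ(0), σ(1), …, σ(36) are: 0, 1, 25, 34, 33, 30, 36, 7, 11, 9, 10, 26, 12, 4, 27, 21, 16, 28, 3, 3, 28, 16, 21, 27, 4, 12, 26, 10, 9, 11, 7, 36, 30, 33, 34, 25, 1.
The distinct values are {0, 1, 3, 4, 7, 9, 10, 11, 12, 16, 21, 25, 26, 27, 28, 30, 33, 34, 36}; there are 19 of them.

19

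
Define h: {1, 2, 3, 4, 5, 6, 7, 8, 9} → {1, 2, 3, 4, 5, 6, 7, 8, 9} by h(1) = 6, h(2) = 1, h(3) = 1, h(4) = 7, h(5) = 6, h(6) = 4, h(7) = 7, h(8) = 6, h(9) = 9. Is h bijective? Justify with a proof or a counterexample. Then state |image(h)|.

h(2) = 1 = h(3) with 2 ≠ 3, so h is not injective, hence not bijective.
The image of h is {1, 4, 6, 7, 9}, which has 5 elements.

5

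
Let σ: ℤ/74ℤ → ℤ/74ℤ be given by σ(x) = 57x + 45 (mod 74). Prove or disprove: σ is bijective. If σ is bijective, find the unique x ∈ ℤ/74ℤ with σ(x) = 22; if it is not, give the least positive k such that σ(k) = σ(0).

Suppose σ(a) = σ(b) in ℤ/74ℤ. Then 57a + 45 ≡ 57b + 45 (mod 74), therefore 57(a − b) ≡ 0 (mod 74).
Since gcd(57, 74) = 1, 57 is invertible modulo 74, therefore a − b ≡ 0 (mod 74), i.e. a = b.
We now compute 57⁻¹ mod 74 explicitly. Euclid's algorithm: 74 = 1·57 + 17, 57 = 3·17 + 6, 17 = 2·6 + 5, 6 = 1·5 + 1; back-substituting gives 1 = 13·57 − 10·74, so 57⁻¹ ≡ 13 (mod 74).
For any y ∈ ℤ/74ℤ, x = 13(y − 45) mod 74 satisfies σ(x) = 57·13(y − 45) + 45 ≡ y (since 57·13 ≡ 1 mod 74). So every y has a preimage.
So σ is bijective.
Since σ is bijective, we find σ⁻¹(22): we need 57x ≡ 22 − 45 ≡ 51 (mod 74). Using 57⁻¹ = 13: x ≡ 13·51 = 663 = 8·74 + 71, so x = 71.
Check: σ(71) = 57·71 + 45 = 4092 = 55·74 + 22 ≡ 22 (mod 74).

71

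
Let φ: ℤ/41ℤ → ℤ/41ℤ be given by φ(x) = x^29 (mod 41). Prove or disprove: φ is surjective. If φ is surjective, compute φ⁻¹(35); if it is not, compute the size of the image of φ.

Since 41 is prime, the nonzero elements of ℤ/41ℤ form a cyclic group of order 40.
As gcd(29, 40) = 1, raising to the 29th power is a bijection on this group: if x_1^29 ≡ x_2^29 then (x_1x_2^{−1})^29 = 1, and the only element of order dividing gcd(29, 40) = 1 is 1, so x_1 = x_2.
With φ(0) = 0 this makes φ injective on all of ℤ/41ℤ, hence bijective (finite equal-size domain and codomain). In particular φ is surjective.
Since φ is surjective, we find the preimage of 35. The inverse of x ↦ x^29 on (ℤ/41ℤ)^× is x ↦ x^29, because 29·29 = 841 = 21·40 + 1 ≡ 1 (mod 40) and x^{40} = 1 for x ≠ 0 (Fermat). So φ⁻¹(35) = 35^29 mod 41.
Repeated squaring mod 41: 35^1 ≡ 35, 35^2 ≡ 35² = 1225 ≡ 36, 35^4 ≡ 36² = 1296 ≡ 25, 35^8 ≡ 25² = 625 ≡ 10, 35^16 ≡ 10² = 100 ≡ 18. Since 29 = 16 + 8 + 4 + 1, 35^29 ≡ 18·10·25·35: 18·10 = 180 ≡ 16, then 16·25 = 400 ≡ 31, then 31·35 = 1085 ≡ 19. So 35^29 ≡ 19 (mod 41).
Hence φ⁻¹(35) = 19.

19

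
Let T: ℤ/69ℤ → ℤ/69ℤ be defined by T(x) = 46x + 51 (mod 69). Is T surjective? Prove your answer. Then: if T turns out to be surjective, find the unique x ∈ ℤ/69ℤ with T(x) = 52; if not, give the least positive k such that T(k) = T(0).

Recall that T is surjective if every y in the codomain equals T(x) for some x in the domain.
Since gcd(46, 69) = 23, we have 46x ≡ 0 (mod 23) for all x, so T(x) ≡ 5 (mod 23).
But 0 ≢ 5 (mod 23), so 0 ∈ ℤ/69ℤ has no preimage. So T is not surjective.
Since T is not surjective, we find the least positive k with T(k) = T(0): this means 46k ≡ 0 (mod 69), i.e. 69 ∣ 46k. Since gcd(46, 69) = 23, dividing through by 23 this holds exactly when 3 ∣ 2k, and as gcd(2, 3) = 1, exactly when 3 ∣ k.
The smallest positive such k is 3.

3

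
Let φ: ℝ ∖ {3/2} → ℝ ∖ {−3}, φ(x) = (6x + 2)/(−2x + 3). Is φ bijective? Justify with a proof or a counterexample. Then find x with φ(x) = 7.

19/20

Suppose φ(u) = φ(v). Cross-multiplying: (6u + 2)(−2v + 3) = (6v + 2)(−2u + 3).
Expanding both sides and cancelling the symmetric terms leaves 22·(u − v) = 0. Since 22 ≠ 0, u = v. Hence φ is injective.
For any y ≠ −3, solving y(−2x + 3) = 6x + 2 for x gives a well-defined x ≠ 3/2. So φ is surjective.
Hence φ is bijective.
Solving φ(x) = 7: cross-multiplying gives 6x + 2 = 7(−2x + 3), which rearranges to 20x = 19, so x = 19/20.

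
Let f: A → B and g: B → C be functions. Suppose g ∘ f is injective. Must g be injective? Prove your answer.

not injective

No. Take A = {0, 1, 2}, B = {0, 1, 2, 3, 4}, C = {0, 1, 2, 3, 4}, f(a) = a for each a ∈ A, and g(b) = 3 if b ∈ {3, 4} else g(b) = b.
Then g ∘ f = f is injective (A ⊂ B and f is the inclusion), but g(3) = g(4) = 3 with 3 ≠ 4, so g is not injective.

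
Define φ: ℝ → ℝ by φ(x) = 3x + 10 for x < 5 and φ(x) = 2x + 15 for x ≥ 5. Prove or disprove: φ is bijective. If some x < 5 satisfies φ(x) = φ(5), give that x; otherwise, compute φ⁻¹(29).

7

Both pieces are strictly increasing (slopes 3 and 2), so each is injective on its own interval.
The left piece maps (−∞, 5) onto (−∞, 25); the right piece maps [5, ∞) onto [25, ∞).
Since 25 = 25, the images partition ℝ: φ is injective and surjective, hence bijective.
Because the two images are disjoint, no x < 5 has φ(x) = φ(5), so we compute φ⁻¹(29): 29 lies in [25, ∞), so solve 2x + 15 = 29: x = (29 − 15)/2 = 7.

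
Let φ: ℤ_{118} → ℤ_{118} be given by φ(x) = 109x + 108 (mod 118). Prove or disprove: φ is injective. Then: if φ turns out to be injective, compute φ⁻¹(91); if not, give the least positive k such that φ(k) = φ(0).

By definition, injectivity means: for all x_1, x_2 in the domain, φ(x_1) = φ(x_2) implies x_1 = x_2.
If φ(x_1) = φ(x_2), then 109x_1 ≡ 109x_2 (mod 118). Because gcd(109, 118) = 1, we may cancel 109 to get x_1 ≡ x_2 (mod 118).
So φ is injective.
We now compute 109⁻¹ mod 118 explicitly. Euclid's algorithm: 118 = 1·109 + 9, 109 = 12·9 + 1; back-substituting gives 1 = 13·109 − 12·118, so 109⁻¹ ≡ 13 (mod 118).
Since φ is injective, we find φ⁻¹(91): we need 109x ≡ 91 − 108 ≡ 101 (mod 118). Using 109⁻¹ = 13: x ≡ 13·101 = 1313 = 11·118 + 15, so x = 15.
Check: φ(15) = 109·15 + 108 = 1743 = 14·118 + 91 ≡ 91 (mod 118).

15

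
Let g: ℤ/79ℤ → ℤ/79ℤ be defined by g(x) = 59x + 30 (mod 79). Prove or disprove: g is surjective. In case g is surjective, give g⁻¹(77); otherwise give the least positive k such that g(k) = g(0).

Since gcd(59, 79) = 1, 59 is invertible modulo 79. Euclid's algorithm: 79 = 1·59 + 20, 59 = 2·20 + 19, 20 = 1·19 + 1; back-substituting gives 1 = 75·59 − 56·79, so 59⁻¹ ≡ 75 (mod 79).
For any y ∈ ℤ/79ℤ, x = 75(y − 30) mod 79 satisfies g(x) = 59·75(y − 30) + 30 ≡ y (since 59·75 ≡ 1 mod 79). So every y has a preimage.
Thus g is surjective.
Since g is surjective, we compute g⁻¹(77): solve 59x + 30 ≡ 77 (mod 79), i.e. 59x ≡ 47 (mod 79).
Multiplying by 59⁻¹ = 75 gives x ≡ 75·47 = 3525 = 44·79 + 49 ≡ 49 (mod 79).
Check: g(49) = 59·49 + 30 = 2921 = 36·79 + 77 ≡ 77 (mod 79).

49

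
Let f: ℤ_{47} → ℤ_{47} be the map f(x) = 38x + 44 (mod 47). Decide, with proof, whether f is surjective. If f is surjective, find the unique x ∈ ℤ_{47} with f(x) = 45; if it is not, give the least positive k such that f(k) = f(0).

Recall that f is surjective if every y in the codomain equals f(x) for some x in the domain.
Since gcd(38, 47) = 1, 38 is invertible modulo 47. Euclid's algorithm: 47 = 1·38 + 9, 38 = 4·9 + 2, 9 = 4·2 + 1; back-substituting gives 1 = 26·38 − 21·47, so 38⁻¹ ≡ 26 (mod 47).
Then y ↦ 26(y − 44) is a two-sided inverse to f, so every y ∈ ℤ_{47} has a preimage.
Thus f is surjective.
Since f is surjective, we find f⁻¹(45): we need 38x ≡ 45 − 44 ≡ 1 (mod 47). Using 38⁻¹ = 26: x ≡ 26·1 = 26, so x = 26.
Check: f(26) = 38·26 + 44 = 1032 = 21·47 + 45 ≡ 45 (mod 47).

26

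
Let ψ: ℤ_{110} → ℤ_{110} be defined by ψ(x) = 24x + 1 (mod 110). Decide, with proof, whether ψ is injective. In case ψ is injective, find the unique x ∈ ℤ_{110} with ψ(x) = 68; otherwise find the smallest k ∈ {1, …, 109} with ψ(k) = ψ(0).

By definition, injectivity means: for all a, b in the domain, ψ(a) = ψ(b) implies a = b.
We have gcd(24, 110) = 2 > 1. Taking a = 0 and b = 55: ψ(0) = 1 and ψ(55) = 24·55 + 1 = 1321 ≡ 1 (mod 110).
So ψ(0) = ψ(55) while 0 ≠ 55, thus ψ is not injective.
Since ψ is not injective, we find the least positive k with ψ(k) = ψ(0): this means 24k ≡ 0 (mod 110), i.e. 110 ∣ 24k. Since gcd(24, 110) = 2, dividing through by 2 this holds exactly when 55 ∣ 12k, and as gcd(12, 55) = 1, exactly when 55 ∣ k.
The smallest positive such k is 55.

55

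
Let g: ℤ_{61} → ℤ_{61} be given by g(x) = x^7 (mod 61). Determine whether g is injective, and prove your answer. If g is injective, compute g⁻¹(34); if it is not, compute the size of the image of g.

20

Since 61 is prime, the nonzero elements of ℤ_{61} form a cyclic group of order 60.
As gcd(7, 60) = 1, raising to the 7th power is a bijection on this group: if s^7 ≡ t^7 then (st^{−1})^7 = 1, and the only element of order dividing gcd(7, 60) = 1 is 1, so s = t.
With g(0) = 0 this makes g injective on all of ℤ_{61}, hence bijective (finite equal-size domain and codomain). In particular g is injective.
Since g is injective, we find the preimage of 34. The inverse of x ↦ x^7 on (ℤ_{61})^× is x ↦ x^43, because 7·43 = 301 = 5·60 + 1 ≡ 1 (mod 60) and x^{60} = 1 for x ≠ 0 (Fermat). So g⁻¹(34) = 34^43 mod 61.
Repeated squaring mod 61: 34^1 ≡ 34, 34^2 ≡ 34² = 1156 ≡ 58, 34^4 ≡ 58² = 3364 ≡ 9, 34^8 ≡ 9² = 81 ≡ 20, 34^16 ≡ 20² = 400 ≡ 34, 34^32 ≡ 34² = 1156 ≡ 58. Since 43 = 32 + 8 + 2 + 1, 34^43 ≡ 58·20·58·34: 58·20 = 1160 ≡ 1, then 1·58 = 58, then 58·34 = 1972 ≡ 20. So 34^43 ≡ 20 (mod 61).
Hence g⁻¹(34) = 20.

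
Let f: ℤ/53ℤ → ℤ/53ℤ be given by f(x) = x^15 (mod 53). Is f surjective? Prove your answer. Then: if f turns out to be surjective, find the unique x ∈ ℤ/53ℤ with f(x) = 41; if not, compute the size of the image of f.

Since 53 is prime, the nonzero elements of ℤ/53ℤ form a cyclic group of order 52.
As gcd(15, 52) = 1, raising to the 15th power is a bijection on this group: if a^15 ≡ b^15 then (ab^{−1})^15 = 1, and the only element of order dividing gcd(15, 52) = 1 is 1, so a = b.
With f(0) = 0 this makes f injective on all of ℤ/53ℤ, hence bijective (finite equal-size domain and codomain). In particular f is surjective.
Since f is surjective, we find the preimage of 41. The inverse of x ↦ x^15 on (ℤ/53ℤ)^× is x ↦ x^7, because 15·7 = 105 = 2·52 + 1 ≡ 1 (mod 52) and x^{52} = 1 for x ≠ 0 (Fermat). So f⁻¹(41) = 41^7 mod 53.
Repeated squaring mod 53: 41^1 ≡ 41, 41^2 ≡ 41² = 1681 ≡ 38, 41^4 ≡ 38² = 1444 ≡ 13. Since 7 = 4 + 2 + 1, 41^7 ≡ 13·38·41: 13·38 = 494 ≡ 17, then 17·41 = 697 ≡ 8. So 41^7 ≡ 8 (mod 53).
Hence f⁻¹(41) = 8.

8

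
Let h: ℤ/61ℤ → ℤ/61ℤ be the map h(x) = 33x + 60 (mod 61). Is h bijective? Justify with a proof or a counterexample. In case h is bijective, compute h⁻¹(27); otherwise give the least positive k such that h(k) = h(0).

Suppose h(x_1) = h(x_2) in ℤ/61ℤ. Then 33x_1 + 60 ≡ 33x_2 + 60 (mod 61), so 33(x_1 − x_2) ≡ 0 (mod 61).
Since gcd(33, 61) = 1, 33 is invertible modulo 61, so x_1 − x_2 ≡ 0 (mod 61), i.e. x_1 = x_2.
We now compute 33⁻¹ mod 61 explicitly. Euclid's algorithm: 61 = 1·33 + 28, 33 = 1·28 + 5, 28 = 5·5 + 3, 5 = 1·3 + 2, 3 = 1·2 + 1; back-substituting gives 1 = 37·33 − 20·61, so 33⁻¹ ≡ 37 (mod 61).
Then y ↦ 37(y − 60) is a two-sided inverse to h, so every y ∈ ℤ/61ℤ has a preimage.
Thus h is bijective.
Since h is bijective, we find h⁻¹(27): we need 33x ≡ 27 − 60 ≡ 28 (mod 61). Using 33⁻¹ = 37: x ≡ 37·28 = 1036 = 16·61 + 60, so x = 60.
Check: h(60) = 33·60 + 60 = 2040 = 33·61 + 27 ≡ 27 (mod 61).

60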